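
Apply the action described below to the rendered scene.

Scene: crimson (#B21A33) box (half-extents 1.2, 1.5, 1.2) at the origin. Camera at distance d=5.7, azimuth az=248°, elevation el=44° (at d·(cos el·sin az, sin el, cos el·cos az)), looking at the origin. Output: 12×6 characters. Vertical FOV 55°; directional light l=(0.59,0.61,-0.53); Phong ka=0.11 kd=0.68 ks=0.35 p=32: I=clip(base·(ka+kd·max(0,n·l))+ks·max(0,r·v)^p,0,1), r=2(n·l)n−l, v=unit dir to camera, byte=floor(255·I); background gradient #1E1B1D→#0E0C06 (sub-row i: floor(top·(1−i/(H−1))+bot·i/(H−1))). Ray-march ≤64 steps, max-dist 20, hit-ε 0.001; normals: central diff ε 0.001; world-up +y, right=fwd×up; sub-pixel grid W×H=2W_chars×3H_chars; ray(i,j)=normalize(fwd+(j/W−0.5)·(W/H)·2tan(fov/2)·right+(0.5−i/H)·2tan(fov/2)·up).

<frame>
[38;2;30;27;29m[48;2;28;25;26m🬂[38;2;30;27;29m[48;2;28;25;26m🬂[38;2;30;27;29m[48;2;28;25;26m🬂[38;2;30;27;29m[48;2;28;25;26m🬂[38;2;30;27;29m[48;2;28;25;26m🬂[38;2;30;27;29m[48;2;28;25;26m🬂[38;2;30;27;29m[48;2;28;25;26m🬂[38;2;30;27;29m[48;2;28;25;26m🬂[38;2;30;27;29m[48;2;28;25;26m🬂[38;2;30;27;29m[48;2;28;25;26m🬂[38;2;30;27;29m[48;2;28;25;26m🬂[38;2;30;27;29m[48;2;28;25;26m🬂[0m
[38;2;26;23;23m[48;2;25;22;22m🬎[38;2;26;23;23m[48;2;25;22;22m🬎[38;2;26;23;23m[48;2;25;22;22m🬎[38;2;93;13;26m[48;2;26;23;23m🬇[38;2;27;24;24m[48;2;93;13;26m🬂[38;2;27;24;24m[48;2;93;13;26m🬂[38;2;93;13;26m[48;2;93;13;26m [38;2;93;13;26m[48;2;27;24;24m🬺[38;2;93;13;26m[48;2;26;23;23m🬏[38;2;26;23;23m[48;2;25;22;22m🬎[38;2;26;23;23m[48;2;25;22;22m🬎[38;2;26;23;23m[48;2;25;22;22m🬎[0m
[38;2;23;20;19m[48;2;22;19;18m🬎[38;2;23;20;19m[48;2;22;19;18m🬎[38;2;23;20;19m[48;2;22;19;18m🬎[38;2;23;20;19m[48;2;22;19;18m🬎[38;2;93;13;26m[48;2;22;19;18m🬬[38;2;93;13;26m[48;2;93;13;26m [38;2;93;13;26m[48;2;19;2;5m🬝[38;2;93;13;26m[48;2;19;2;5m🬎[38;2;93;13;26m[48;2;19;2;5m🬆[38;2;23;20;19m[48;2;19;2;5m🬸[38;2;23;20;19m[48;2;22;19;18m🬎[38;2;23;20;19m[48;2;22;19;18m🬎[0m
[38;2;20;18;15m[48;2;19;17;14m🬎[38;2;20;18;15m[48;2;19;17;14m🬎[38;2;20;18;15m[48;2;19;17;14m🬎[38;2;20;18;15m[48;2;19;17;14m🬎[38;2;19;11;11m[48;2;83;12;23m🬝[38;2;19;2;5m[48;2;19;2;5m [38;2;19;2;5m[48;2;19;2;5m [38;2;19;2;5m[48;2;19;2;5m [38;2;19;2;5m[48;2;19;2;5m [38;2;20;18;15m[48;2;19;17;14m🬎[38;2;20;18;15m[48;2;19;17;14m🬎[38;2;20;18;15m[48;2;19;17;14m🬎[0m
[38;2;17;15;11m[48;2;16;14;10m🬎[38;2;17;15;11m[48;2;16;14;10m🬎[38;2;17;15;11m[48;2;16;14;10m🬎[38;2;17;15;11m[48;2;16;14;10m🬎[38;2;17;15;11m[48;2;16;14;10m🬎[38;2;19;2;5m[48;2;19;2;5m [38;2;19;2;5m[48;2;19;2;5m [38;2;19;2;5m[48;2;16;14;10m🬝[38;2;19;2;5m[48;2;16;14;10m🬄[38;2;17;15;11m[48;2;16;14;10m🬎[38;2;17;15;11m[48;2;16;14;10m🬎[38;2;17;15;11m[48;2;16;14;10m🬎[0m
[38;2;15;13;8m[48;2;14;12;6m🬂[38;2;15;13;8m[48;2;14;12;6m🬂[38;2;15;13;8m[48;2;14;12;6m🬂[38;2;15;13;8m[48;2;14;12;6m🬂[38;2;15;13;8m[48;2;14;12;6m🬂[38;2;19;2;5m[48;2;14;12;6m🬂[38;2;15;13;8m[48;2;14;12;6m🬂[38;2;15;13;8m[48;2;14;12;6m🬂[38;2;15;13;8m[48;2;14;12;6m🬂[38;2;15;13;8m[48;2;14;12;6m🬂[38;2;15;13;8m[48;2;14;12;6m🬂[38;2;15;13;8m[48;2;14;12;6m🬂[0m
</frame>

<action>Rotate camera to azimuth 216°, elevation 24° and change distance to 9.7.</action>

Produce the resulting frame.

<frame>
[38;2;30;27;29m[48;2;28;25;26m🬂[38;2;30;27;29m[48;2;28;25;26m🬂[38;2;30;27;29m[48;2;28;25;26m🬂[38;2;30;27;29m[48;2;28;25;26m🬂[38;2;30;27;29m[48;2;28;25;26m🬂[38;2;30;27;29m[48;2;28;25;26m🬂[38;2;30;27;29m[48;2;28;25;26m🬂[38;2;30;27;29m[48;2;28;25;26m🬂[38;2;30;27;29m[48;2;28;25;26m🬂[38;2;30;27;29m[48;2;28;25;26m🬂[38;2;30;27;29m[48;2;28;25;26m🬂[38;2;30;27;29m[48;2;28;25;26m🬂[0m
[38;2;26;23;23m[48;2;25;22;22m🬎[38;2;26;23;23m[48;2;25;22;22m🬎[38;2;26;23;23m[48;2;25;22;22m🬎[38;2;26;23;23m[48;2;25;22;22m🬎[38;2;26;23;23m[48;2;25;22;22m🬎[38;2;26;23;23m[48;2;25;22;22m🬎[38;2;26;23;23m[48;2;25;22;22m🬎[38;2;26;23;23m[48;2;25;22;22m🬎[38;2;26;23;23m[48;2;25;22;22m🬎[38;2;26;23;23m[48;2;25;22;22m🬎[38;2;26;23;23m[48;2;25;22;22m🬎[38;2;26;23;23m[48;2;25;22;22m🬎[0m
[38;2;23;20;19m[48;2;22;19;18m🬎[38;2;23;20;19m[48;2;22;19;18m🬎[38;2;23;20;19m[48;2;22;19;18m🬎[38;2;23;20;19m[48;2;22;19;18m🬎[38;2;83;12;23m[48;2;23;20;19m🬦[38;2;24;21;20m[48;2;87;12;24m🬀[38;2;91;12;25m[48;2;19;2;5m🬝[38;2;23;20;19m[48;2;19;2;5m🬡[38;2;23;20;19m[48;2;22;19;18m🬎[38;2;23;20;19m[48;2;22;19;18m🬎[38;2;23;20;19m[48;2;22;19;18m🬎[38;2;23;20;19m[48;2;22;19;18m🬎[0m
[38;2;20;18;15m[48;2;19;17;14m🬎[38;2;20;18;15m[48;2;19;17;14m🬎[38;2;20;18;15m[48;2;19;17;14m🬎[38;2;20;18;15m[48;2;19;17;14m🬎[38;2;85;12;24m[48;2;19;17;14m🬉[38;2;83;12;23m[48;2;83;12;23m [38;2;83;12;23m[48;2;19;2;5m▌[38;2;19;2;5m[48;2;20;18;15m▌[38;2;20;18;15m[48;2;19;17;14m🬎[38;2;20;18;15m[48;2;19;17;14m🬎[38;2;20;18;15m[48;2;19;17;14m🬎[38;2;20;18;15m[48;2;19;17;14m🬎[0m
[38;2;17;15;11m[48;2;16;14;10m🬎[38;2;17;15;11m[48;2;16;14;10m🬎[38;2;17;15;11m[48;2;16;14;10m🬎[38;2;17;15;11m[48;2;16;14;10m🬎[38;2;17;15;11m[48;2;16;14;10m🬎[38;2;83;12;23m[48;2;16;14;10m🬁[38;2;83;12;23m[48;2;17;12;9m🬀[38;2;17;15;11m[48;2;16;14;10m🬎[38;2;17;15;11m[48;2;16;14;10m🬎[38;2;17;15;11m[48;2;16;14;10m🬎[38;2;17;15;11m[48;2;16;14;10m🬎[38;2;17;15;11m[48;2;16;14;10m🬎[0m
[38;2;15;13;8m[48;2;14;12;6m🬂[38;2;15;13;8m[48;2;14;12;6m🬂[38;2;15;13;8m[48;2;14;12;6m🬂[38;2;15;13;8m[48;2;14;12;6m🬂[38;2;15;13;8m[48;2;14;12;6m🬂[38;2;15;13;8m[48;2;14;12;6m🬂[38;2;15;13;8m[48;2;14;12;6m🬂[38;2;15;13;8m[48;2;14;12;6m🬂[38;2;15;13;8m[48;2;14;12;6m🬂[38;2;15;13;8m[48;2;14;12;6m🬂[38;2;15;13;8m[48;2;14;12;6m🬂[38;2;15;13;8m[48;2;14;12;6m🬂[0m
</frame>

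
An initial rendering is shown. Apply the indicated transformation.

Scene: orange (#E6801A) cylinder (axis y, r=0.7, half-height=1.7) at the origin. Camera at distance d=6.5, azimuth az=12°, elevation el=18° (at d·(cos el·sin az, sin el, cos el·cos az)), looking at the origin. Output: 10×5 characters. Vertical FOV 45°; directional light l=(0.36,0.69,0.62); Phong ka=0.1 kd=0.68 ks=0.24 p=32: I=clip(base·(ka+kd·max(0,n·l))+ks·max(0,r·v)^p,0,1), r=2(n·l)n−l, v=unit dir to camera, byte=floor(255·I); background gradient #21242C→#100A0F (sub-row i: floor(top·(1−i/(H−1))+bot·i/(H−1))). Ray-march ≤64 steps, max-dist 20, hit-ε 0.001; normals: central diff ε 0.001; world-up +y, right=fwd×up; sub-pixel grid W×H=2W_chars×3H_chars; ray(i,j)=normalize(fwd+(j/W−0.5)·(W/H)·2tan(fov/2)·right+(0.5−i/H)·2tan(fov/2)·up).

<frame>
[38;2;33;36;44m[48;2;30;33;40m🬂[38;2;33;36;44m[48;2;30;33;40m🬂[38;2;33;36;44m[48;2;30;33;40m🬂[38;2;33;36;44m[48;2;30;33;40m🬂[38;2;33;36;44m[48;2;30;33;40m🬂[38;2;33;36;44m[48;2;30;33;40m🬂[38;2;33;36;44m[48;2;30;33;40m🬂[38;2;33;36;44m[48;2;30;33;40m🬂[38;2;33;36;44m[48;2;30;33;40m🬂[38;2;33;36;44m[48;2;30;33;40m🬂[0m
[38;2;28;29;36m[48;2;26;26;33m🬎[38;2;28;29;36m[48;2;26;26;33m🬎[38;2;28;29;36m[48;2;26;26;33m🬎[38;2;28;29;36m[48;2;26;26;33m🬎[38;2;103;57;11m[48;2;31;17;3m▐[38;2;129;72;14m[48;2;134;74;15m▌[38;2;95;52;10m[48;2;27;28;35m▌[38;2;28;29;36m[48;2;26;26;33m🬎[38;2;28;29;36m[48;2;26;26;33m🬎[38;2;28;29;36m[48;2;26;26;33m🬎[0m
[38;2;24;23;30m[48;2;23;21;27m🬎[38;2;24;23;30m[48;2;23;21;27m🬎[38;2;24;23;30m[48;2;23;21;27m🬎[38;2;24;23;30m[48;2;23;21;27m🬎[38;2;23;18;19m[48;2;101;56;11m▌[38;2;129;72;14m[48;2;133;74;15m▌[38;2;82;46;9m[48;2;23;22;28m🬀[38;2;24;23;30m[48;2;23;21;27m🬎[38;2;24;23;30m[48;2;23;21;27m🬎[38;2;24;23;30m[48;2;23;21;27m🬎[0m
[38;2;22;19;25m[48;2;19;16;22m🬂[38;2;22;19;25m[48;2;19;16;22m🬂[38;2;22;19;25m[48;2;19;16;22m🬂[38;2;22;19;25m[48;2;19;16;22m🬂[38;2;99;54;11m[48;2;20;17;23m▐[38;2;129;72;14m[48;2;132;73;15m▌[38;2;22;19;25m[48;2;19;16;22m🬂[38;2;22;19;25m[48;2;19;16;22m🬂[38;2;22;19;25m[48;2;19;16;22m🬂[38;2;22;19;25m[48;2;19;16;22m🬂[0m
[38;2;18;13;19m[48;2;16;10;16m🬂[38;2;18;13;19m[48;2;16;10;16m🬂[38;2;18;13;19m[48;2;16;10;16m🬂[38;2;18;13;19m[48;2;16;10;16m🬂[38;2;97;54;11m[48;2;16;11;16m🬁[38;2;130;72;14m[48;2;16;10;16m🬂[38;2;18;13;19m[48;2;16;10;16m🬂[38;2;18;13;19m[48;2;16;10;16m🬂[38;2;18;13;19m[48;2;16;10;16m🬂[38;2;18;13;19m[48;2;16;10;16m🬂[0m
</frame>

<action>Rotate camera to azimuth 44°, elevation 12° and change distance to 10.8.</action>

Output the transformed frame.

<frame>
[38;2;33;36;44m[48;2;30;33;40m🬂[38;2;33;36;44m[48;2;30;33;40m🬂[38;2;33;36;44m[48;2;30;33;40m🬂[38;2;33;36;44m[48;2;30;33;40m🬂[38;2;33;36;44m[48;2;30;33;40m🬂[38;2;33;36;44m[48;2;30;33;40m🬂[38;2;33;36;44m[48;2;30;33;40m🬂[38;2;33;36;44m[48;2;30;33;40m🬂[38;2;33;36;44m[48;2;30;33;40m🬂[38;2;33;36;44m[48;2;30;33;40m🬂[0m
[38;2;28;29;36m[48;2;26;26;33m🬎[38;2;28;29;36m[48;2;26;26;33m🬎[38;2;28;29;36m[48;2;26;26;33m🬎[38;2;28;29;36m[48;2;26;26;33m🬎[38;2;28;28;35m[48;2;110;61;12m🬝[38;2;36;30;30m[48;2;131;73;14m🬬[38;2;28;29;36m[48;2;26;26;33m🬎[38;2;28;29;36m[48;2;26;26;33m🬎[38;2;28;29;36m[48;2;26;26;33m🬎[38;2;28;29;36m[48;2;26;26;33m🬎[0m
[38;2;24;23;30m[48;2;23;21;27m🬎[38;2;24;23;30m[48;2;23;21;27m🬎[38;2;24;23;30m[48;2;23;21;27m🬎[38;2;24;23;30m[48;2;23;21;27m🬎[38;2;107;59;12m[48;2;24;22;29m▐[38;2;131;73;14m[48;2;64;35;7m▌[38;2;24;23;30m[48;2;23;21;27m🬎[38;2;24;23;30m[48;2;23;21;27m🬎[38;2;24;23;30m[48;2;23;21;27m🬎[38;2;24;23;30m[48;2;23;21;27m🬎[0m
[38;2;22;19;25m[48;2;19;16;22m🬂[38;2;22;19;25m[48;2;19;16;22m🬂[38;2;22;19;25m[48;2;19;16;22m🬂[38;2;22;19;25m[48;2;19;16;22m🬂[38;2;104;57;11m[48;2;20;16;22m🬉[38;2;131;73;14m[48;2;39;23;13m🬄[38;2;22;19;25m[48;2;19;16;22m🬂[38;2;22;19;25m[48;2;19;16;22m🬂[38;2;22;19;25m[48;2;19;16;22m🬂[38;2;22;19;25m[48;2;19;16;22m🬂[0m
[38;2;18;13;19m[48;2;16;10;16m🬂[38;2;18;13;19m[48;2;16;10;16m🬂[38;2;18;13;19m[48;2;16;10;16m🬂[38;2;18;13;19m[48;2;16;10;16m🬂[38;2;18;13;19m[48;2;16;10;16m🬂[38;2;18;13;19m[48;2;16;10;16m🬂[38;2;18;13;19m[48;2;16;10;16m🬂[38;2;18;13;19m[48;2;16;10;16m🬂[38;2;18;13;19m[48;2;16;10;16m🬂[38;2;18;13;19m[48;2;16;10;16m🬂[0m
</frame>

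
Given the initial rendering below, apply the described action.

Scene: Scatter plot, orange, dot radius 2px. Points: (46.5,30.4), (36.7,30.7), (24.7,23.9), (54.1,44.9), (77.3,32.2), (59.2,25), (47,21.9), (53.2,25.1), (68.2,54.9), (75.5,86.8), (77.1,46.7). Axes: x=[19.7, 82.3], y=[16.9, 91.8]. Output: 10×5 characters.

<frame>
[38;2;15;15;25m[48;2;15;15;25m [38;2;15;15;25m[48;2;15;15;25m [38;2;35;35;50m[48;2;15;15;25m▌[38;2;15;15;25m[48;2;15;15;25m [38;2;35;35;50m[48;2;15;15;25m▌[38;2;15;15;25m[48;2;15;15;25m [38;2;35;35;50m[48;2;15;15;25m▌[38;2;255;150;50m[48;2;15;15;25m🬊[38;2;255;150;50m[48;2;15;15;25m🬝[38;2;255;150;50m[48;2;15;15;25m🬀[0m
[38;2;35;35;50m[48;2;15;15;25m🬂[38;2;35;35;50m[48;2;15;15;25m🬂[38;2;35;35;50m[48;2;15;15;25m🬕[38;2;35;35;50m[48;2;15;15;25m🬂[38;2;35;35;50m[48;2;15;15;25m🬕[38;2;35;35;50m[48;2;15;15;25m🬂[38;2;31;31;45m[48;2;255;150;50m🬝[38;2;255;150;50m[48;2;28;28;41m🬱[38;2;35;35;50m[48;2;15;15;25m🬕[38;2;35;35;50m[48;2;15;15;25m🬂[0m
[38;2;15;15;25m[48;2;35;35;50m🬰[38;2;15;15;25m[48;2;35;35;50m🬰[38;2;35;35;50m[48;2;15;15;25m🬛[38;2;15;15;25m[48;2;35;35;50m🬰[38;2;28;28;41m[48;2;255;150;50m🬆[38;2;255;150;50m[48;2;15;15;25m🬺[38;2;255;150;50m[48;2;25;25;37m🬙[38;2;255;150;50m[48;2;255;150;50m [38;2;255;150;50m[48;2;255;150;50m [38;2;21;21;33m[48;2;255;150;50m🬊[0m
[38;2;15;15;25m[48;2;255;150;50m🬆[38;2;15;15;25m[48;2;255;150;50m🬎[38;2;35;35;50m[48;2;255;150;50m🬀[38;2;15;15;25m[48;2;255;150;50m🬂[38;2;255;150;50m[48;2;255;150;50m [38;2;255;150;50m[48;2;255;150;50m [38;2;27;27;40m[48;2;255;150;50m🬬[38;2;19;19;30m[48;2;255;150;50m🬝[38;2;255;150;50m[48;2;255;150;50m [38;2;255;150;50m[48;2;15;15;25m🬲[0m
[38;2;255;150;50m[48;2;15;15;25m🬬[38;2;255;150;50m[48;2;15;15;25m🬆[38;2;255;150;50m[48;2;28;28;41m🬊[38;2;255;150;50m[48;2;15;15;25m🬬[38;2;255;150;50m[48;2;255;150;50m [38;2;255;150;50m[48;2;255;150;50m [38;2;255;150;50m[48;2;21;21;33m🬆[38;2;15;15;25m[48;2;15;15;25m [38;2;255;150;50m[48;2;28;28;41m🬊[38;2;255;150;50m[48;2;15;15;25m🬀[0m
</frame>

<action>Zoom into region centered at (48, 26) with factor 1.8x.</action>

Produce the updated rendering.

<frame>
[38;2;15;15;25m[48;2;15;15;25m [38;2;15;15;25m[48;2;15;15;25m [38;2;35;35;50m[48;2;15;15;25m▌[38;2;15;15;25m[48;2;15;15;25m [38;2;35;35;50m[48;2;15;15;25m▌[38;2;255;150;50m[48;2;15;15;25m🬊[38;2;255;150;50m[48;2;15;15;25m🬝[38;2;255;150;50m[48;2;15;15;25m🬀[38;2;35;35;50m[48;2;15;15;25m▌[38;2;15;15;25m[48;2;15;15;25m [0m
[38;2;23;23;35m[48;2;255;150;50m🬝[38;2;35;35;50m[48;2;255;150;50m🬀[38;2;255;150;50m[48;2;28;28;41m🬱[38;2;28;28;41m[48;2;255;150;50m🬆[38;2;255;150;50m[48;2;35;35;50m🬺[38;2;23;23;35m[48;2;255;150;50m🬬[38;2;27;27;40m[48;2;255;150;50m🬬[38;2;23;23;35m[48;2;255;150;50m🬝[38;2;35;35;50m[48;2;15;15;25m🬕[38;2;35;35;50m[48;2;15;15;25m🬂[0m
[38;2;15;15;25m[48;2;35;35;50m🬰[38;2;255;150;50m[48;2;21;21;33m🬊[38;2;255;150;50m[48;2;27;27;40m🬀[38;2;25;25;37m[48;2;255;150;50m🬄[38;2;255;150;50m[48;2;255;150;50m [38;2;15;15;25m[48;2;255;150;50m🬀[38;2;255;150;50m[48;2;255;150;50m [38;2;255;150;50m[48;2;255;150;50m [38;2;255;150;50m[48;2;15;15;25m🬛[38;2;15;15;25m[48;2;35;35;50m🬰[0m
[38;2;15;15;25m[48;2;35;35;50m🬎[38;2;15;15;25m[48;2;35;35;50m🬎[38;2;35;35;50m[48;2;15;15;25m🬲[38;2;23;23;35m[48;2;255;150;50m🬺[38;2;255;150;50m[48;2;28;28;41m🬆[38;2;15;15;25m[48;2;35;35;50m🬎[38;2;255;150;50m[48;2;27;27;40m🬀[38;2;23;23;35m[48;2;255;150;50m🬺[38;2;35;35;50m[48;2;15;15;25m🬲[38;2;15;15;25m[48;2;35;35;50m🬎[0m
[38;2;15;15;25m[48;2;15;15;25m [38;2;15;15;25m[48;2;15;15;25m [38;2;35;35;50m[48;2;15;15;25m▌[38;2;15;15;25m[48;2;15;15;25m [38;2;35;35;50m[48;2;15;15;25m▌[38;2;15;15;25m[48;2;15;15;25m [38;2;35;35;50m[48;2;15;15;25m▌[38;2;15;15;25m[48;2;15;15;25m [38;2;35;35;50m[48;2;15;15;25m▌[38;2;15;15;25m[48;2;15;15;25m [0m
</frame>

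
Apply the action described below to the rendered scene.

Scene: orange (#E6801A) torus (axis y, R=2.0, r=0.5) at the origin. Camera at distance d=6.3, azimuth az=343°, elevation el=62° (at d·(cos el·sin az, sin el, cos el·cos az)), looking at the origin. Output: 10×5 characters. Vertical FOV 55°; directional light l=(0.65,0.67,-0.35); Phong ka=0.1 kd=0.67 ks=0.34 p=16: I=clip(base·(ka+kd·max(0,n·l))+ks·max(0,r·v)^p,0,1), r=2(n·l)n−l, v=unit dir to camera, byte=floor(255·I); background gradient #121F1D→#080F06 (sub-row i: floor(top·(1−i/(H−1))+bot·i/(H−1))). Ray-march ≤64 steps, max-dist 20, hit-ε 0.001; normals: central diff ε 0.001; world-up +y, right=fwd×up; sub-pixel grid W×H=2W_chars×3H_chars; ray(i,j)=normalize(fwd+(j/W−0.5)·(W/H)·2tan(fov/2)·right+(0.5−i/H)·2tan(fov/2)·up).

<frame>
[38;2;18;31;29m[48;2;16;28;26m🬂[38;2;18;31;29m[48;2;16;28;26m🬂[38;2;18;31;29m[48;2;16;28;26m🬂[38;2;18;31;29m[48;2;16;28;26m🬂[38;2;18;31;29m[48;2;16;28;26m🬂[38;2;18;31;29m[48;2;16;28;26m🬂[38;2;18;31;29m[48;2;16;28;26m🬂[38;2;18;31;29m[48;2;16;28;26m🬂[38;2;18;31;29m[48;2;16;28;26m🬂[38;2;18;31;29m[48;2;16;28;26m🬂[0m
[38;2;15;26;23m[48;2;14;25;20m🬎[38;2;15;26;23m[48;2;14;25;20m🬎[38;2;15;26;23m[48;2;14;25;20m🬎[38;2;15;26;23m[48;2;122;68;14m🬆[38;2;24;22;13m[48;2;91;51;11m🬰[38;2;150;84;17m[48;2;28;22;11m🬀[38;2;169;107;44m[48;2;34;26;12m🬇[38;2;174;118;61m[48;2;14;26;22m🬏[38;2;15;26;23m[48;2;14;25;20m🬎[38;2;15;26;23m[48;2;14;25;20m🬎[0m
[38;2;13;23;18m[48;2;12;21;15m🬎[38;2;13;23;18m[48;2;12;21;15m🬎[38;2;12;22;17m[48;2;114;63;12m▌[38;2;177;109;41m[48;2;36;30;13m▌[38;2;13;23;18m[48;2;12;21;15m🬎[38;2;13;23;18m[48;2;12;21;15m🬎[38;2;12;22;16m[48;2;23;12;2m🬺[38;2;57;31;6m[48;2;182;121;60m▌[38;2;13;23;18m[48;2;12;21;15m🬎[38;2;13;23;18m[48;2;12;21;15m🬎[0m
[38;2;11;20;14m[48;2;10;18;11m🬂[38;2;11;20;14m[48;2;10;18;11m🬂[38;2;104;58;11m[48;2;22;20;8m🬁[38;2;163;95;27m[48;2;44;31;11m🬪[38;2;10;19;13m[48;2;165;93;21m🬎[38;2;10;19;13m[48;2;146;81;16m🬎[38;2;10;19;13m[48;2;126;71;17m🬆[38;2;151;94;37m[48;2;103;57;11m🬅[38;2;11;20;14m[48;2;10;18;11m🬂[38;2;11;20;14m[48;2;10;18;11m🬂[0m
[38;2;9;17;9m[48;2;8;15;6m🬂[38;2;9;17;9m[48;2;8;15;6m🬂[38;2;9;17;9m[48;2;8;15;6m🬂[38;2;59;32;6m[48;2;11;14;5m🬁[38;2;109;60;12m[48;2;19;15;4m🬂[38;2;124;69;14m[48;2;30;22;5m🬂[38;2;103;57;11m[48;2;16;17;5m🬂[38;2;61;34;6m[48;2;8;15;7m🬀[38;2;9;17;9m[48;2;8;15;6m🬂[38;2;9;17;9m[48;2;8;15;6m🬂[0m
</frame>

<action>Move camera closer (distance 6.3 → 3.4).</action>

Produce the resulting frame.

<frame>
[38;2;18;31;29m[48;2;16;28;26m🬂[38;2;17;29;27m[48;2;112;62;12m🬝[38;2;17;30;28m[48;2;125;70;15m🬆[38;2;35;33;22m[48;2;111;62;13m🬡[38;2;121;68;13m[48;2;48;26;5m🬆[38;2;136;76;15m[48;2;44;24;4m🬂[38;2;119;66;14m[48;2;34;23;10m🬈[38;2;38;31;17m[48;2;144;86;28m🬰[38;2;17;30;28m[48;2;160;98;37m🬎[38;2;18;31;29m[48;2;16;28;26m🬂[0m
[38;2;15;26;23m[48;2;102;56;11m🬆[38;2;125;69;14m[48;2;159;98;37m🬆[38;2;116;66;16m[48;2;66;37;7m🬕[38;2;69;38;7m[48;2;21;18;9m🬀[38;2;23;12;2m[48;2;14;25;21m🬂[38;2;23;12;2m[48;2;14;25;21m🬂[38;2;23;12;2m[48;2;14;25;20m🬊[38;2;23;12;2m[48;2;14;25;20m🬬[38;2;128;82;35m[48;2;39;21;4m🬁[38;2;47;35;16m[48;2;164;105;46m🬑[0m
[38;2;126;70;14m[48;2;166;98;31m🬕[38;2;216;147;78m[48;2;142;79;16m▌[38;2;80;44;8m[48;2;12;22;16m🬄[38;2;13;23;18m[48;2;12;21;15m🬎[38;2;13;23;18m[48;2;12;21;15m🬎[38;2;13;23;18m[48;2;12;21;15m🬎[38;2;13;23;18m[48;2;12;21;15m🬎[38;2;13;23;18m[48;2;12;21;15m🬎[38;2;23;12;2m[48;2;12;21;15m🬬[38;2;104;61;18m[48;2;56;31;6m▐[0m
[38;2;175;104;34m[48;2;139;77;16m🬉[38;2;164;91;18m[48;2;206;131;55m▐[38;2;137;76;15m[48;2;10;19;12m🬏[38;2;11;20;14m[48;2;10;18;11m🬂[38;2;11;20;14m[48;2;10;18;11m🬂[38;2;11;20;14m[48;2;10;18;11m🬂[38;2;11;20;14m[48;2;10;18;11m🬂[38;2;11;20;14m[48;2;10;18;11m🬂[38;2;21;16;6m[48;2;68;38;7m🬝[38;2;70;39;7m[48;2;105;59;14m🬄[0m
[38;2;130;72;14m[48;2;97;54;10m🬨[38;2;186;110;34m[48;2;156;88;20m🬊[38;2;9;17;9m[48;2;174;97;21m🬁[38;2;8;16;8m[48;2;158;88;17m🬎[38;2;9;17;9m[48;2;8;15;6m🬂[38;2;9;17;9m[48;2;8;15;6m🬂[38;2;8;16;7m[48;2;91;50;10m🬝[38;2;8;16;8m[48;2;103;57;11m🬆[38;2;80;44;8m[48;2;116;65;14m🬂[38;2;110;62;13m[48;2;137;82;27m🬀[0m
</frame>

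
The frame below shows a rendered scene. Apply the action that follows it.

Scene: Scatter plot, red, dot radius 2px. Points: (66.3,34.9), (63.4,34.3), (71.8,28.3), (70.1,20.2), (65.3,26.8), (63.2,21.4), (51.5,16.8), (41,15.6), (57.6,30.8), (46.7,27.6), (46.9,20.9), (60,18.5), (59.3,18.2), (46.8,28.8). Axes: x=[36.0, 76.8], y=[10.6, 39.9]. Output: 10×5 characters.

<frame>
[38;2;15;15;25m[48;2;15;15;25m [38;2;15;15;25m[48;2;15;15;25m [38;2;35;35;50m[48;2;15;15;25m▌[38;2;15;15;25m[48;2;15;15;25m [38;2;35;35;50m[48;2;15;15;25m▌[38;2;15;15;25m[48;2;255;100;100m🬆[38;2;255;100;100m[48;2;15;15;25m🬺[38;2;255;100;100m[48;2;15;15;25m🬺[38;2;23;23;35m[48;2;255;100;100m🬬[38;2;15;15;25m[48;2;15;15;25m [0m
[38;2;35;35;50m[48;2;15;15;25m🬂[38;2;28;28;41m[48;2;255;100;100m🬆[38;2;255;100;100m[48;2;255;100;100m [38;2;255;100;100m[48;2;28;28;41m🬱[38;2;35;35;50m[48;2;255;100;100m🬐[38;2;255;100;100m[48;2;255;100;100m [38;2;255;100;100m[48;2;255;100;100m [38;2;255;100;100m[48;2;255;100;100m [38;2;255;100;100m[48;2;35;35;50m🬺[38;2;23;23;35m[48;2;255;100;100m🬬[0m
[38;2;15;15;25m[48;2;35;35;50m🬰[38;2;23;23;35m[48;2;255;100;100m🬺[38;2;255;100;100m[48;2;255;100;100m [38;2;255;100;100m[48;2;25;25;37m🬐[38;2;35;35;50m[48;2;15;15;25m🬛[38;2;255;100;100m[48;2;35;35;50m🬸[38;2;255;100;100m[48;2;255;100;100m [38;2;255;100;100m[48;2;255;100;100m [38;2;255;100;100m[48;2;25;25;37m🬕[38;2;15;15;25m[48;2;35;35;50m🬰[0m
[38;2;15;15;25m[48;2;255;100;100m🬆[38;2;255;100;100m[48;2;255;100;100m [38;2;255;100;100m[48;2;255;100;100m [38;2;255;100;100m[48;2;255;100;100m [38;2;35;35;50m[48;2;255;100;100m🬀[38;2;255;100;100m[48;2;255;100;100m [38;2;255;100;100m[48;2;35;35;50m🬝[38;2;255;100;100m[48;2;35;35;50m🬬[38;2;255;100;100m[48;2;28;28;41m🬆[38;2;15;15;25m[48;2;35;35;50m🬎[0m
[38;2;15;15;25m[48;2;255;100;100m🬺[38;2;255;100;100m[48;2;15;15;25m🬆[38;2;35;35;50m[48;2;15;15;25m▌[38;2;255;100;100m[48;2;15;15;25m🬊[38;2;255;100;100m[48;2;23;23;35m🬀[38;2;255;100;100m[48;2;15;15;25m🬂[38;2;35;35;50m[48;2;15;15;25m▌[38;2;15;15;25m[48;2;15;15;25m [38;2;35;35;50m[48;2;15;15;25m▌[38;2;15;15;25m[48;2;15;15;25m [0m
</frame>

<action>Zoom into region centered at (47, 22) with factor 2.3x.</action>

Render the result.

<frame>
[38;2;15;15;25m[48;2;15;15;25m [38;2;15;15;25m[48;2;15;15;25m [38;2;35;35;50m[48;2;15;15;25m▌[38;2;15;15;25m[48;2;255;100;100m🬺[38;2;255;100;100m[48;2;35;35;50m🬬[38;2;255;100;100m[48;2;15;15;25m🬆[38;2;35;35;50m[48;2;15;15;25m▌[38;2;15;15;25m[48;2;15;15;25m [38;2;35;35;50m[48;2;15;15;25m▌[38;2;15;15;25m[48;2;15;15;25m [0m
[38;2;35;35;50m[48;2;15;15;25m🬂[38;2;35;35;50m[48;2;15;15;25m🬂[38;2;35;35;50m[48;2;15;15;25m🬕[38;2;35;35;50m[48;2;15;15;25m🬂[38;2;35;35;50m[48;2;15;15;25m🬕[38;2;35;35;50m[48;2;15;15;25m🬂[38;2;35;35;50m[48;2;15;15;25m🬕[38;2;35;35;50m[48;2;15;15;25m🬂[38;2;35;35;50m[48;2;15;15;25m🬕[38;2;35;35;50m[48;2;15;15;25m🬂[0m
[38;2;15;15;25m[48;2;35;35;50m🬰[38;2;15;15;25m[48;2;35;35;50m🬰[38;2;35;35;50m[48;2;15;15;25m🬛[38;2;23;23;35m[48;2;255;100;100m🬝[38;2;35;35;50m[48;2;255;100;100m🬀[38;2;21;21;33m[48;2;255;100;100m🬊[38;2;35;35;50m[48;2;15;15;25m🬛[38;2;15;15;25m[48;2;35;35;50m🬰[38;2;35;35;50m[48;2;15;15;25m🬛[38;2;15;15;25m[48;2;35;35;50m🬰[0m
[38;2;15;15;25m[48;2;35;35;50m🬎[38;2;15;15;25m[48;2;35;35;50m🬎[38;2;35;35;50m[48;2;15;15;25m🬲[38;2;15;15;25m[48;2;35;35;50m🬎[38;2;255;100;100m[48;2;35;35;50m🬊[38;2;255;100;100m[48;2;23;23;35m🬀[38;2;27;27;40m[48;2;255;100;100m🬝[38;2;15;15;25m[48;2;255;100;100m🬊[38;2;35;35;50m[48;2;15;15;25m🬲[38;2;15;15;25m[48;2;35;35;50m🬎[0m
[38;2;15;15;25m[48;2;255;100;100m🬝[38;2;15;15;25m[48;2;255;100;100m🬀[38;2;21;21;33m[48;2;255;100;100m🬊[38;2;15;15;25m[48;2;15;15;25m [38;2;35;35;50m[48;2;15;15;25m▌[38;2;15;15;25m[48;2;15;15;25m [38;2;255;100;100m[48;2;28;28;41m🬊[38;2;255;100;100m[48;2;15;15;25m🬝[38;2;255;100;100m[48;2;23;23;35m🬀[38;2;15;15;25m[48;2;15;15;25m [0m
</frame>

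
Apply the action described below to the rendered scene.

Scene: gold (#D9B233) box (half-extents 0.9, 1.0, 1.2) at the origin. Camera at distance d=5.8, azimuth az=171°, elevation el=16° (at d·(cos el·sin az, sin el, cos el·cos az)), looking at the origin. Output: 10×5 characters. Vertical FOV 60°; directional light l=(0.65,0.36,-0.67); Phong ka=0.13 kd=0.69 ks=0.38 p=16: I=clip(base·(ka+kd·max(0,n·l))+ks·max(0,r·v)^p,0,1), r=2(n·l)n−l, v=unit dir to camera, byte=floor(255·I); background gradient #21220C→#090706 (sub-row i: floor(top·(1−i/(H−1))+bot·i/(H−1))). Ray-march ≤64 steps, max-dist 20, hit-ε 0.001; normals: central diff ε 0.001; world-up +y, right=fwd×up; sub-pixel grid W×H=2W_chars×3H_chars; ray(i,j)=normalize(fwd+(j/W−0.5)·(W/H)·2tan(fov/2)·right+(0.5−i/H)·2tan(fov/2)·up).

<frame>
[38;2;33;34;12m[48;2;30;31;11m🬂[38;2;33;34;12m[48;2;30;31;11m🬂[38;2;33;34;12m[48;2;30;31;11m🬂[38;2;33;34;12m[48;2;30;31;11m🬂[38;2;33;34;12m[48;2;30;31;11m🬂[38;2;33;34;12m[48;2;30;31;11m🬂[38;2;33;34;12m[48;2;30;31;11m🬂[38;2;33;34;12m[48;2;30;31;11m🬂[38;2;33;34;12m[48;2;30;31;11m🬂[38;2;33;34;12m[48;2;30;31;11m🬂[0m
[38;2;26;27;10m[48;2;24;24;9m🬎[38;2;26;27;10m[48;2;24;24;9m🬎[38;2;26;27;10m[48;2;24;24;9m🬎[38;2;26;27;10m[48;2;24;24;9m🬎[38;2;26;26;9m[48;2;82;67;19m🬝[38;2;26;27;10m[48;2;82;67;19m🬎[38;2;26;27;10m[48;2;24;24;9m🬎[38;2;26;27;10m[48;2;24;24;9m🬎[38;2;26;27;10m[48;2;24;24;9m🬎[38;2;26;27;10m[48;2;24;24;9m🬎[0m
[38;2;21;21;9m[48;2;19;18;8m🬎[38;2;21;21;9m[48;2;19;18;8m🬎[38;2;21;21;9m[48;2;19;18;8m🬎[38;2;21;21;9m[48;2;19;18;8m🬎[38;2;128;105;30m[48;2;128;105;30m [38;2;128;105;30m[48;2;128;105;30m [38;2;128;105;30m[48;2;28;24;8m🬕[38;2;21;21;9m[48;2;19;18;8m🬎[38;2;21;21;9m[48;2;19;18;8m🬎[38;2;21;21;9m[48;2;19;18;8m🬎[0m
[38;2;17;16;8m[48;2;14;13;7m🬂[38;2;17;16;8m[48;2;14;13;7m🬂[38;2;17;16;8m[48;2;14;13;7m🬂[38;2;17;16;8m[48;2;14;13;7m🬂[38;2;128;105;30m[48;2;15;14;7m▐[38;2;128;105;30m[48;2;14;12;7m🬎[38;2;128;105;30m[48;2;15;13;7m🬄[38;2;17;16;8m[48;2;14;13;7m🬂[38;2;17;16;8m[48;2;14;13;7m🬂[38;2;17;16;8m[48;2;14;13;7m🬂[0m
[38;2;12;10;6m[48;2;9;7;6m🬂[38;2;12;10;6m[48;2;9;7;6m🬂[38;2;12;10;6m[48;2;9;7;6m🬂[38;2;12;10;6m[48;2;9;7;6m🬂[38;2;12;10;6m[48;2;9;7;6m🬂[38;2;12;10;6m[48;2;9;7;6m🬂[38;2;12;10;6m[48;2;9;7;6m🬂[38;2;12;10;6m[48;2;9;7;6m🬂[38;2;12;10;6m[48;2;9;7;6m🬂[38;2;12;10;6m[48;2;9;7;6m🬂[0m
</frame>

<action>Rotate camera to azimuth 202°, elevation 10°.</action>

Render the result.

<frame>
[38;2;33;34;12m[48;2;30;31;11m🬂[38;2;33;34;12m[48;2;30;31;11m🬂[38;2;33;34;12m[48;2;30;31;11m🬂[38;2;33;34;12m[48;2;30;31;11m🬂[38;2;33;34;12m[48;2;30;31;11m🬂[38;2;33;34;12m[48;2;30;31;11m🬂[38;2;33;34;12m[48;2;30;31;11m🬂[38;2;33;34;12m[48;2;30;31;11m🬂[38;2;33;34;12m[48;2;30;31;11m🬂[38;2;33;34;12m[48;2;30;31;11m🬂[0m
[38;2;26;27;10m[48;2;24;24;9m🬎[38;2;26;27;10m[48;2;24;24;9m🬎[38;2;26;27;10m[48;2;24;24;9m🬎[38;2;26;27;10m[48;2;24;24;9m🬎[38;2;26;27;10m[48;2;24;24;9m🬎[38;2;26;27;10m[48;2;24;24;9m🬎[38;2;26;27;10m[48;2;24;24;9m🬎[38;2;26;27;10m[48;2;24;24;9m🬎[38;2;26;27;10m[48;2;24;24;9m🬎[38;2;26;27;10m[48;2;24;24;9m🬎[0m
[38;2;21;21;9m[48;2;19;18;8m🬎[38;2;21;21;9m[48;2;19;18;8m🬎[38;2;21;21;9m[48;2;19;18;8m🬎[38;2;139;116;40m[48;2;20;20;8m▐[38;2;140;117;41m[48;2;132;109;34m🬂[38;2;133;109;34m[48;2;129;106;31m🬂[38;2;28;23;6m[48;2;20;20;8m▌[38;2;21;21;9m[48;2;19;18;8m🬎[38;2;21;21;9m[48;2;19;18;8m🬎[38;2;21;21;9m[48;2;19;18;8m🬎[0m
[38;2;17;16;8m[48;2;14;13;7m🬂[38;2;17;16;8m[48;2;14;13;7m🬂[38;2;17;16;8m[48;2;14;13;7m🬂[38;2;129;106;31m[48;2;15;13;7m🬉[38;2;129;105;30m[48;2;14;12;7m🬎[38;2;128;105;30m[48;2;14;12;7m🬬[38;2;28;23;6m[48;2;15;13;7m🬀[38;2;17;16;8m[48;2;14;13;7m🬂[38;2;17;16;8m[48;2;14;13;7m🬂[38;2;17;16;8m[48;2;14;13;7m🬂[0m
[38;2;12;10;6m[48;2;9;7;6m🬂[38;2;12;10;6m[48;2;9;7;6m🬂[38;2;12;10;6m[48;2;9;7;6m🬂[38;2;12;10;6m[48;2;9;7;6m🬂[38;2;12;10;6m[48;2;9;7;6m🬂[38;2;12;10;6m[48;2;9;7;6m🬂[38;2;12;10;6m[48;2;9;7;6m🬂[38;2;12;10;6m[48;2;9;7;6m🬂[38;2;12;10;6m[48;2;9;7;6m🬂[38;2;12;10;6m[48;2;9;7;6m🬂[0m
</frame>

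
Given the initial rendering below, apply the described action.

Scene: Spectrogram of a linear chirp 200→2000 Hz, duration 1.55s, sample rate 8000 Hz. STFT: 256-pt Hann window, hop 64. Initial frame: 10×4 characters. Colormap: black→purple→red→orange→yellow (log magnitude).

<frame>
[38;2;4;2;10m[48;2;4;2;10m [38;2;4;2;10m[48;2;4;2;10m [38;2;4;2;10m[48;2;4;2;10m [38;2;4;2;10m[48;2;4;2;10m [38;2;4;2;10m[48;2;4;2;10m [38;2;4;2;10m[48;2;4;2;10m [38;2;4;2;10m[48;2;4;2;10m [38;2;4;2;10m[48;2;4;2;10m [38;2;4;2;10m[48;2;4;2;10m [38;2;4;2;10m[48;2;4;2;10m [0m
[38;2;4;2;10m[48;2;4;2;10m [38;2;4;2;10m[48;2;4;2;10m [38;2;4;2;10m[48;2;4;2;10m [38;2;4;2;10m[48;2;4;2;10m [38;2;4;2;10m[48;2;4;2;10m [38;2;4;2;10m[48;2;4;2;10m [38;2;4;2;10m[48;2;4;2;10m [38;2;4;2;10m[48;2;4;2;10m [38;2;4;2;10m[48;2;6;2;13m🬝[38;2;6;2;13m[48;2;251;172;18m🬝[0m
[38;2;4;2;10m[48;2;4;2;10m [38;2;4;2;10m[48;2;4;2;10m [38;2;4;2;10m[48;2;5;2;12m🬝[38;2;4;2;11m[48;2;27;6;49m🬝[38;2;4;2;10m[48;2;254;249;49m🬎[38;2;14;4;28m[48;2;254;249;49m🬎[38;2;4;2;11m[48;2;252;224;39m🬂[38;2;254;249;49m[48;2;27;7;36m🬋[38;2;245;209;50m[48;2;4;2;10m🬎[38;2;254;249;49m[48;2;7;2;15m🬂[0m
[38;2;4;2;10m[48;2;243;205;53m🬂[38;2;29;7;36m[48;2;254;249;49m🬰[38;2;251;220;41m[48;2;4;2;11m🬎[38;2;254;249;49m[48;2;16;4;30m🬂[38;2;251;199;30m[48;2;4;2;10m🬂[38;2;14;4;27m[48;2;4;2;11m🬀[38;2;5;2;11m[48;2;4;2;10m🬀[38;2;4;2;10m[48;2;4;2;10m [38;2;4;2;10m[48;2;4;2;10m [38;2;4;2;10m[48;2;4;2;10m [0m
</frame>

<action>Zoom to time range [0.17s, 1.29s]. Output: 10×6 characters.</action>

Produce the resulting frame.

<frame>
[38;2;4;2;10m[48;2;4;2;10m [38;2;4;2;10m[48;2;4;2;10m [38;2;4;2;10m[48;2;4;2;10m [38;2;4;2;10m[48;2;4;2;10m [38;2;4;2;10m[48;2;4;2;10m [38;2;4;2;10m[48;2;4;2;10m [38;2;4;2;10m[48;2;4;2;10m [38;2;4;2;10m[48;2;4;2;10m [38;2;4;2;10m[48;2;4;2;10m [38;2;4;2;10m[48;2;4;2;10m [0m
[38;2;4;2;10m[48;2;4;2;10m [38;2;4;2;10m[48;2;4;2;10m [38;2;4;2;10m[48;2;4;2;10m [38;2;4;2;10m[48;2;4;2;10m [38;2;4;2;10m[48;2;4;2;10m [38;2;4;2;10m[48;2;4;2;10m [38;2;4;2;10m[48;2;4;2;10m [38;2;4;2;10m[48;2;4;2;10m [38;2;4;2;10m[48;2;4;2;10m [38;2;4;2;10m[48;2;4;2;10m [0m
[38;2;4;2;10m[48;2;4;2;10m [38;2;4;2;10m[48;2;4;2;10m [38;2;4;2;10m[48;2;4;2;10m [38;2;4;2;10m[48;2;4;2;10m [38;2;4;2;10m[48;2;4;2;10m [38;2;4;2;10m[48;2;4;2;10m [38;2;4;2;10m[48;2;4;2;10m [38;2;4;2;10m[48;2;4;2;10m [38;2;4;2;10m[48;2;4;2;10m [38;2;4;2;10m[48;2;4;2;11m🬝[0m
[38;2;4;2;10m[48;2;4;2;10m [38;2;4;2;10m[48;2;4;2;10m [38;2;4;2;10m[48;2;4;2;10m [38;2;4;2;10m[48;2;4;2;10m [38;2;4;2;10m[48;2;4;2;11m🬝[38;2;4;2;10m[48;2;7;2;15m🬝[38;2;6;2;14m[48;2;191;49;80m🬝[38;2;6;2;13m[48;2;254;249;49m🬎[38;2;15;4;29m[48;2;254;239;45m🬆[38;2;26;6;48m[48;2;253;242;46m🬡[0m
[38;2;4;2;10m[48;2;9;3;19m🬝[38;2;8;2;18m[48;2;252;193;27m🬝[38;2;7;2;15m[48;2;254;249;49m🬎[38;2;44;11;36m[48;2;254;249;49m🬆[38;2;24;6;44m[48;2;249;209;40m🬡[38;2;253;233;42m[48;2;7;2;16m🬎[38;2;254;249;49m[48;2;26;7;34m🬂[38;2;232;160;57m[48;2;5;2;11m🬂[38;2;27;6;49m[48;2;5;2;12m🬀[38;2;6;2;13m[48;2;4;2;10m🬀[0m
[38;2;253;230;41m[48;2;6;2;13m🬎[38;2;254;249;49m[48;2;10;3;22m🬂[38;2;254;243;47m[48;2;19;5;26m🬀[38;2;14;4;28m[48;2;4;2;11m🬀[38;2;5;2;12m[48;2;4;2;10m🬀[38;2;4;2;10m[48;2;4;2;10m [38;2;4;2;10m[48;2;4;2;10m [38;2;4;2;10m[48;2;4;2;10m [38;2;4;2;10m[48;2;4;2;10m [38;2;4;2;10m[48;2;4;2;10m [0m
</frame>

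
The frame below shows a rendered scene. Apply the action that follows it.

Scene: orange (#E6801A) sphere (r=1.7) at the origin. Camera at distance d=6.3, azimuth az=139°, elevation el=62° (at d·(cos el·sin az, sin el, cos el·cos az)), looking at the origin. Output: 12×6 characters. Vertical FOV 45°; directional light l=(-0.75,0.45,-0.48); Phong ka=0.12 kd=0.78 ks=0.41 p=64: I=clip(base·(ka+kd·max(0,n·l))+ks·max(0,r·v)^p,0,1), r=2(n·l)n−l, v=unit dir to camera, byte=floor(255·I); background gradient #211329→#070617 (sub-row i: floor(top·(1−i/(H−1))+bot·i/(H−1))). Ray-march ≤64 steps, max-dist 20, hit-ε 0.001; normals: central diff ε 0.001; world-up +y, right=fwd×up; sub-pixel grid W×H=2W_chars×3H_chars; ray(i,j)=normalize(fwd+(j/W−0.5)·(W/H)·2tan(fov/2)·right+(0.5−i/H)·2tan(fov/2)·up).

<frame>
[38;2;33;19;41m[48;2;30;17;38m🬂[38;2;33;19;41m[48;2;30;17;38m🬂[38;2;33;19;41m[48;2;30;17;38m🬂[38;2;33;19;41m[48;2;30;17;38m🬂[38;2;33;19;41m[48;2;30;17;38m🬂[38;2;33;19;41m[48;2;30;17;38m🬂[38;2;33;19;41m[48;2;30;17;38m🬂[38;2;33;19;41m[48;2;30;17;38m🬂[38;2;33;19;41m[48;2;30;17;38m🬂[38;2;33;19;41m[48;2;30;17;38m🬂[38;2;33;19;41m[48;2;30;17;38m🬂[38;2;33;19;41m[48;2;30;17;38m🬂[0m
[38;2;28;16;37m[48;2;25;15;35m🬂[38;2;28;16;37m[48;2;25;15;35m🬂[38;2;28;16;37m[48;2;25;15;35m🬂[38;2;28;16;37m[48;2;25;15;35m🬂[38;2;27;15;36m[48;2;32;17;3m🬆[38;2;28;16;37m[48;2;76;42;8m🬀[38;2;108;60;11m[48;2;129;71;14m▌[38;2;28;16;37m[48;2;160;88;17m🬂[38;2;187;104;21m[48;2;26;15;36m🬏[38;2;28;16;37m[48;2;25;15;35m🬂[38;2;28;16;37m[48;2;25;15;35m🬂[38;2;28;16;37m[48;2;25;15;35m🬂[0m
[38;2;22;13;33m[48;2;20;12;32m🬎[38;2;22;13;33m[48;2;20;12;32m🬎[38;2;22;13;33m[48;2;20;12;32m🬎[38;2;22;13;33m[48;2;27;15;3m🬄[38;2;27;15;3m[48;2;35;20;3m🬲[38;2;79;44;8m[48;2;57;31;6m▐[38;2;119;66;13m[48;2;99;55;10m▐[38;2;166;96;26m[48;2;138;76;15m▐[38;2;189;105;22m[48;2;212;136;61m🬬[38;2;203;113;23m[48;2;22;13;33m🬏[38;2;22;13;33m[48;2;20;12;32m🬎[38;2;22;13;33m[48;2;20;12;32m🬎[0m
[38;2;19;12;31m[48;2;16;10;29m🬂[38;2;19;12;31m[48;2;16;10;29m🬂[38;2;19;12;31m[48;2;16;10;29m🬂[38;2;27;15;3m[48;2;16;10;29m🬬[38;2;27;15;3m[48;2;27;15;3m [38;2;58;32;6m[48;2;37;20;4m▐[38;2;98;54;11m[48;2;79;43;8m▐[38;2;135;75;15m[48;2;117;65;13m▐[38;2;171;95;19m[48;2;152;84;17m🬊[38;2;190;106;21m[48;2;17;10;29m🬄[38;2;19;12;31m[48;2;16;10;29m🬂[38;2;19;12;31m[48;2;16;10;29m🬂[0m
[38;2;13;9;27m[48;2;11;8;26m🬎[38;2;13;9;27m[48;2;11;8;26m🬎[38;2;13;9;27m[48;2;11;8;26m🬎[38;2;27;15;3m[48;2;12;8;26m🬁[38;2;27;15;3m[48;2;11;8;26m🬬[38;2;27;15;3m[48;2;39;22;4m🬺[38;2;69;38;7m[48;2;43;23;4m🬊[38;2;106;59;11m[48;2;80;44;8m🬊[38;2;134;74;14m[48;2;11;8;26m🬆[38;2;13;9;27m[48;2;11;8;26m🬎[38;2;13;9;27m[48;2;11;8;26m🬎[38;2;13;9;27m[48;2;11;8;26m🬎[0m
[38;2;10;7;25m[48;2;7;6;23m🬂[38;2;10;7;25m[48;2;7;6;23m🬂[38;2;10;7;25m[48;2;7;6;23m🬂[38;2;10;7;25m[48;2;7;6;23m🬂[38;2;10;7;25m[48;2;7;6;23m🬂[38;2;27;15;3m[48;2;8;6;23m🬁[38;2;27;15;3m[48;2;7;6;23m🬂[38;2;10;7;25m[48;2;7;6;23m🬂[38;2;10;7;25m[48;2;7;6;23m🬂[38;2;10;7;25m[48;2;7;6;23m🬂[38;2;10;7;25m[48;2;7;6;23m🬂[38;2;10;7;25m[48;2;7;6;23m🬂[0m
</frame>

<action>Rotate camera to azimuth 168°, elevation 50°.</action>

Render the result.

<frame>
[38;2;33;19;41m[48;2;30;17;38m🬂[38;2;33;19;41m[48;2;30;17;38m🬂[38;2;33;19;41m[48;2;30;17;38m🬂[38;2;33;19;41m[48;2;30;17;38m🬂[38;2;33;19;41m[48;2;30;17;38m🬂[38;2;33;19;41m[48;2;30;17;38m🬂[38;2;33;19;41m[48;2;30;17;38m🬂[38;2;33;19;41m[48;2;30;17;38m🬂[38;2;33;19;41m[48;2;30;17;38m🬂[38;2;33;19;41m[48;2;30;17;38m🬂[38;2;33;19;41m[48;2;30;17;38m🬂[38;2;33;19;41m[48;2;30;17;38m🬂[0m
[38;2;28;16;37m[48;2;25;15;35m🬂[38;2;28;16;37m[48;2;25;15;35m🬂[38;2;28;16;37m[48;2;25;15;35m🬂[38;2;28;16;37m[48;2;25;15;35m🬂[38;2;27;15;36m[48;2;32;17;3m🬆[38;2;42;23;15m[48;2;82;45;9m🬆[38;2;90;50;9m[48;2;124;69;14m🬆[38;2;28;16;37m[48;2;151;83;16m🬂[38;2;175;97;19m[48;2;26;15;36m🬏[38;2;28;16;37m[48;2;25;15;35m🬂[38;2;28;16;37m[48;2;25;15;35m🬂[38;2;28;16;37m[48;2;25;15;35m🬂[0m
[38;2;22;13;33m[48;2;20;12;32m🬎[38;2;22;13;33m[48;2;20;12;32m🬎[38;2;22;13;33m[48;2;20;12;32m🬎[38;2;22;13;33m[48;2;27;15;3m🬄[38;2;29;15;3m[48;2;56;31;5m▌[38;2;81;45;8m[48;2;103;57;11m▌[38;2;123;68;13m[48;2;141;78;15m▌[38;2;164;91;18m[48;2;195;117;38m🬝[38;2;188;104;21m[48;2;200;111;22m🬕[38;2;200;111;22m[48;2;22;13;33m🬏[38;2;22;13;33m[48;2;20;12;32m🬎[38;2;22;13;33m[48;2;20;12;32m🬎[0m
[38;2;19;12;31m[48;2;16;10;29m🬂[38;2;19;12;31m[48;2;16;10;29m🬂[38;2;19;12;31m[48;2;16;10;29m🬂[38;2;27;15;3m[48;2;16;10;29m🬬[38;2;57;31;6m[48;2;29;16;3m▐[38;2;103;57;11m[48;2;81;45;8m▐[38;2;140;77;15m[48;2;122;67;13m▐[38;2;248;170;92m[48;2;163;91;18m🬁[38;2;197;110;22m[48;2;185;103;20m🬨[38;2;200;111;22m[48;2;17;10;29m🬄[38;2;19;12;31m[48;2;16;10;29m🬂[38;2;19;12;31m[48;2;16;10;29m🬂[0m
[38;2;13;9;27m[48;2;11;8;26m🬎[38;2;13;9;27m[48;2;11;8;26m🬎[38;2;13;9;27m[48;2;11;8;26m🬎[38;2;27;15;3m[48;2;12;8;26m🬁[38;2;31;17;3m[48;2;11;8;26m🬬[38;2;80;44;8m[48;2;52;29;5m🬨[38;2;123;68;13m[48;2;103;57;11m🬊[38;2;156;86;17m[48;2;135;74;14m🬊[38;2;175;97;19m[48;2;11;8;26m🬆[38;2;13;9;27m[48;2;11;8;26m🬎[38;2;13;9;27m[48;2;11;8;26m🬎[38;2;13;9;27m[48;2;11;8;26m🬎[0m
[38;2;10;7;25m[48;2;7;6;23m🬂[38;2;10;7;25m[48;2;7;6;23m🬂[38;2;10;7;25m[48;2;7;6;23m🬂[38;2;10;7;25m[48;2;7;6;23m🬂[38;2;10;7;25m[48;2;7;6;23m🬂[38;2;27;15;3m[48;2;8;6;23m🬁[38;2;67;37;7m[48;2;7;6;23m🬂[38;2;10;7;25m[48;2;7;6;23m🬂[38;2;10;7;25m[48;2;7;6;23m🬂[38;2;10;7;25m[48;2;7;6;23m🬂[38;2;10;7;25m[48;2;7;6;23m🬂[38;2;10;7;25m[48;2;7;6;23m🬂[0m
</frame>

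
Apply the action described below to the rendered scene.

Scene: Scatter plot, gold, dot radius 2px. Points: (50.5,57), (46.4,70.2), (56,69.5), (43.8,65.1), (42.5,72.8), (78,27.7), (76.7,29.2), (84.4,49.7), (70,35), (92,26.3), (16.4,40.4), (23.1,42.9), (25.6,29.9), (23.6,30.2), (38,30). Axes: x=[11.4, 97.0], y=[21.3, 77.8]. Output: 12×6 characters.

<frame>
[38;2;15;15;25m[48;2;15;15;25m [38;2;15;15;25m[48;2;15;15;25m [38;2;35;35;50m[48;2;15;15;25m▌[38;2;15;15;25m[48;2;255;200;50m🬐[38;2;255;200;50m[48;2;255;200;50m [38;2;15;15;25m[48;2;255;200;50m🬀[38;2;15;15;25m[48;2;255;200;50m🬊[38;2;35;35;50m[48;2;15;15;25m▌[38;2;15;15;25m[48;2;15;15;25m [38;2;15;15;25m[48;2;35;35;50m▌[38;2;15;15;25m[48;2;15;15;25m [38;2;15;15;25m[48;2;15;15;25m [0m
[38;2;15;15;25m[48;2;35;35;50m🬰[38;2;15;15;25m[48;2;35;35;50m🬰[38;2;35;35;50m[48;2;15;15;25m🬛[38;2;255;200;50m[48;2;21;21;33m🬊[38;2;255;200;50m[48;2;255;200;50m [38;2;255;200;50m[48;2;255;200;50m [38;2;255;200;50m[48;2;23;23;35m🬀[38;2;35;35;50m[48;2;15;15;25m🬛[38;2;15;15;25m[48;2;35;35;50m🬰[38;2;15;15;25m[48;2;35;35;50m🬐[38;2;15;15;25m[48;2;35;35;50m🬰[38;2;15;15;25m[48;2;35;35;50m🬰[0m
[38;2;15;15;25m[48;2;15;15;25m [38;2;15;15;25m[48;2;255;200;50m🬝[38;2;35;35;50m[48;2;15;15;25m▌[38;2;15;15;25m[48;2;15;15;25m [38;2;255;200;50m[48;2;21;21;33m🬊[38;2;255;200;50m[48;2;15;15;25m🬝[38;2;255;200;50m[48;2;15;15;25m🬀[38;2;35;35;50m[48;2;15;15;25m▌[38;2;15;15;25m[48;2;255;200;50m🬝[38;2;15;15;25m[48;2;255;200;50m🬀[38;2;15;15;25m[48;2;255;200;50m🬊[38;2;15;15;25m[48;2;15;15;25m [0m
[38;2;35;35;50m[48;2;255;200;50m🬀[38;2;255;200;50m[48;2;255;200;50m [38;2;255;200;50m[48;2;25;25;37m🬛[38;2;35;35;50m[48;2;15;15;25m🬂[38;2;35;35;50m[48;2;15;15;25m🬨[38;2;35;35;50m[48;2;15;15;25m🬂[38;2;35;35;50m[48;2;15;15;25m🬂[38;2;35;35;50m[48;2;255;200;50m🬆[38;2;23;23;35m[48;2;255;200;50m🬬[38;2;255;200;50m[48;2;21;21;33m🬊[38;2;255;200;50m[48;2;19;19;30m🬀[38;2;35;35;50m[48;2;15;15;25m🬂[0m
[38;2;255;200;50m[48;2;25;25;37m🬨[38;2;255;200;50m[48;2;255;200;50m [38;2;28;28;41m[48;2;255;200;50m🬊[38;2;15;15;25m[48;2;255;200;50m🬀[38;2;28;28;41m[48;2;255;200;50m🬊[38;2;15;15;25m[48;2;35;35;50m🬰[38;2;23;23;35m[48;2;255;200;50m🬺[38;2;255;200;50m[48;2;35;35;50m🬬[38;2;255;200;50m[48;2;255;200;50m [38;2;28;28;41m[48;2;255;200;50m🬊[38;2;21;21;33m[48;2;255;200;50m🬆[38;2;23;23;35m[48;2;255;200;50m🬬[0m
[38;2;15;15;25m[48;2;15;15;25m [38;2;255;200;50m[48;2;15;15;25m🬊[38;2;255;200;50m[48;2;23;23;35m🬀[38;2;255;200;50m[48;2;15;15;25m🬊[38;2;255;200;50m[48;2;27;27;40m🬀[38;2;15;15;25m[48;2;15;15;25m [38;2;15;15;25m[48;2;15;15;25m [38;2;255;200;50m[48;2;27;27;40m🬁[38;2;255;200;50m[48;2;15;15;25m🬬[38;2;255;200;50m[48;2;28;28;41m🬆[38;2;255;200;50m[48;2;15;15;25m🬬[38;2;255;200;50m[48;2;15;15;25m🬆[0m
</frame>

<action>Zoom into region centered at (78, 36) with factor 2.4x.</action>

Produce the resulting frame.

<frame>
[38;2;15;15;25m[48;2;15;15;25m [38;2;15;15;25m[48;2;15;15;25m [38;2;35;35;50m[48;2;15;15;25m▌[38;2;15;15;25m[48;2;15;15;25m [38;2;15;15;25m[48;2;35;35;50m▌[38;2;15;15;25m[48;2;15;15;25m [38;2;15;15;25m[48;2;15;15;25m [38;2;35;35;50m[48;2;15;15;25m▌[38;2;15;15;25m[48;2;15;15;25m [38;2;15;15;25m[48;2;35;35;50m▌[38;2;15;15;25m[48;2;15;15;25m [38;2;15;15;25m[48;2;15;15;25m [0m
[38;2;15;15;25m[48;2;35;35;50m🬰[38;2;15;15;25m[48;2;35;35;50m🬰[38;2;35;35;50m[48;2;15;15;25m🬛[38;2;15;15;25m[48;2;35;35;50m🬰[38;2;15;15;25m[48;2;35;35;50m🬐[38;2;15;15;25m[48;2;35;35;50m🬰[38;2;15;15;25m[48;2;35;35;50m🬰[38;2;35;35;50m[48;2;15;15;25m🬛[38;2;15;15;25m[48;2;35;35;50m🬰[38;2;15;15;25m[48;2;35;35;50m🬐[38;2;15;15;25m[48;2;35;35;50m🬰[38;2;15;15;25m[48;2;35;35;50m🬰[0m
[38;2;15;15;25m[48;2;15;15;25m [38;2;15;15;25m[48;2;15;15;25m [38;2;27;27;40m[48;2;255;200;50m🬝[38;2;15;15;25m[48;2;255;200;50m🬊[38;2;15;15;25m[48;2;35;35;50m▌[38;2;15;15;25m[48;2;15;15;25m [38;2;15;15;25m[48;2;15;15;25m [38;2;35;35;50m[48;2;15;15;25m▌[38;2;15;15;25m[48;2;15;15;25m [38;2;15;15;25m[48;2;35;35;50m▌[38;2;15;15;25m[48;2;15;15;25m [38;2;15;15;25m[48;2;15;15;25m [0m
[38;2;35;35;50m[48;2;15;15;25m🬂[38;2;35;35;50m[48;2;15;15;25m🬂[38;2;255;200;50m[48;2;28;28;41m🬊[38;2;255;200;50m[48;2;15;15;25m🬝[38;2;255;200;50m[48;2;27;27;40m🬀[38;2;23;23;35m[48;2;255;200;50m🬬[38;2;35;35;50m[48;2;15;15;25m🬂[38;2;35;35;50m[48;2;15;15;25m🬕[38;2;35;35;50m[48;2;15;15;25m🬂[38;2;35;35;50m[48;2;15;15;25m🬨[38;2;35;35;50m[48;2;15;15;25m🬂[38;2;35;35;50m[48;2;15;15;25m🬂[0m
[38;2;15;15;25m[48;2;35;35;50m🬰[38;2;15;15;25m[48;2;35;35;50m🬰[38;2;35;35;50m[48;2;15;15;25m🬛[38;2;15;15;25m[48;2;35;35;50m🬰[38;2;15;15;25m[48;2;255;200;50m🬐[38;2;255;200;50m[48;2;255;200;50m [38;2;21;21;33m[48;2;255;200;50m🬊[38;2;35;35;50m[48;2;15;15;25m🬛[38;2;15;15;25m[48;2;35;35;50m🬰[38;2;27;27;40m[48;2;255;200;50m🬝[38;2;21;21;33m[48;2;255;200;50m🬊[38;2;15;15;25m[48;2;35;35;50m🬰[0m
[38;2;15;15;25m[48;2;15;15;25m [38;2;15;15;25m[48;2;15;15;25m [38;2;35;35;50m[48;2;15;15;25m▌[38;2;15;15;25m[48;2;15;15;25m [38;2;15;15;25m[48;2;35;35;50m▌[38;2;255;200;50m[48;2;15;15;25m🬊[38;2;255;200;50m[48;2;15;15;25m🬀[38;2;35;35;50m[48;2;15;15;25m▌[38;2;15;15;25m[48;2;15;15;25m [38;2;255;200;50m[48;2;21;21;33m🬊[38;2;255;200;50m[48;2;15;15;25m🬝[38;2;255;200;50m[48;2;15;15;25m🬀[0m
</frame>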